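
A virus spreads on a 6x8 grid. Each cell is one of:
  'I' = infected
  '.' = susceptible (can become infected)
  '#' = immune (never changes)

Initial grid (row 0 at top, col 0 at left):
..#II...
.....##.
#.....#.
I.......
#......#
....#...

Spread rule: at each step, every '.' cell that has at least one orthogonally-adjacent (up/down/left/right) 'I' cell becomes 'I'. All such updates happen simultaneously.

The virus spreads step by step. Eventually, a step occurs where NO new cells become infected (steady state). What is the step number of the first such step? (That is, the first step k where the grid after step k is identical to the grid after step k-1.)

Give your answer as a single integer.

Step 0 (initial): 3 infected
Step 1: +4 new -> 7 infected
Step 2: +7 new -> 14 infected
Step 3: +8 new -> 22 infected
Step 4: +8 new -> 30 infected
Step 5: +5 new -> 35 infected
Step 6: +3 new -> 38 infected
Step 7: +1 new -> 39 infected
Step 8: +1 new -> 40 infected
Step 9: +0 new -> 40 infected

Answer: 9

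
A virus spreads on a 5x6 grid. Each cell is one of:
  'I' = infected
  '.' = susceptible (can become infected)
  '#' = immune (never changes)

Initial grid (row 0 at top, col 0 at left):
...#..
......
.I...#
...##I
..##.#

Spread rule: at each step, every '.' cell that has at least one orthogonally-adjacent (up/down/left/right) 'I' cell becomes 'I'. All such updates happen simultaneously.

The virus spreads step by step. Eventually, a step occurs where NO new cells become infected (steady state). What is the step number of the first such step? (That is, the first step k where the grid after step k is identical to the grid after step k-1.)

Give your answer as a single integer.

Step 0 (initial): 2 infected
Step 1: +4 new -> 6 infected
Step 2: +7 new -> 13 infected
Step 3: +5 new -> 18 infected
Step 4: +1 new -> 19 infected
Step 5: +2 new -> 21 infected
Step 6: +1 new -> 22 infected
Step 7: +0 new -> 22 infected

Answer: 7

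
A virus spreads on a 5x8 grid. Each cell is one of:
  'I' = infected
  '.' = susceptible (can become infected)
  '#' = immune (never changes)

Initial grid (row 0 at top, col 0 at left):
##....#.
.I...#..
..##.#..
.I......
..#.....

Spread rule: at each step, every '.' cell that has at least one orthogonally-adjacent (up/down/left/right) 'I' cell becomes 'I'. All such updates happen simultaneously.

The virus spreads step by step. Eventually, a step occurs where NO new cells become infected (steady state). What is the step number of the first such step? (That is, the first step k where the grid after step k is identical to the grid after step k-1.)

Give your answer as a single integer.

Answer: 10

Derivation:
Step 0 (initial): 2 infected
Step 1: +6 new -> 8 infected
Step 2: +5 new -> 13 infected
Step 3: +4 new -> 17 infected
Step 4: +4 new -> 21 infected
Step 5: +3 new -> 24 infected
Step 6: +3 new -> 27 infected
Step 7: +3 new -> 30 infected
Step 8: +1 new -> 31 infected
Step 9: +1 new -> 32 infected
Step 10: +0 new -> 32 infected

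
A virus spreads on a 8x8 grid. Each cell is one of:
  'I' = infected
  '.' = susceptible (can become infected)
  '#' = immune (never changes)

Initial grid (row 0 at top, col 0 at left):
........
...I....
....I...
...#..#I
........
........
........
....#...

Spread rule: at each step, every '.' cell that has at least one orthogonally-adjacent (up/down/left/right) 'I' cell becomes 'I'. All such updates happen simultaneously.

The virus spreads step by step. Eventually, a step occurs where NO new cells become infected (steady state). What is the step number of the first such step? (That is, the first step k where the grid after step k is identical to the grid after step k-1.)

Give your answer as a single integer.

Step 0 (initial): 3 infected
Step 1: +8 new -> 11 infected
Step 2: +11 new -> 22 infected
Step 3: +12 new -> 34 infected
Step 4: +10 new -> 44 infected
Step 5: +6 new -> 50 infected
Step 6: +5 new -> 55 infected
Step 7: +3 new -> 58 infected
Step 8: +2 new -> 60 infected
Step 9: +1 new -> 61 infected
Step 10: +0 new -> 61 infected

Answer: 10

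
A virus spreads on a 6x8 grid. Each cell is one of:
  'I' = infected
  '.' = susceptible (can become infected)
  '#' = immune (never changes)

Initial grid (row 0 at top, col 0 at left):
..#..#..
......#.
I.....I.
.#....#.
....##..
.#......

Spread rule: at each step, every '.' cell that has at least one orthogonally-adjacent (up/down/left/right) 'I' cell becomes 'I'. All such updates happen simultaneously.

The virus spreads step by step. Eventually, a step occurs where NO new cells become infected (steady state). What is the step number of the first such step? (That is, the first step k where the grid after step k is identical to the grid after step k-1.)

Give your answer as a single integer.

Answer: 8

Derivation:
Step 0 (initial): 2 infected
Step 1: +5 new -> 7 infected
Step 2: +9 new -> 16 infected
Step 3: +10 new -> 26 infected
Step 4: +7 new -> 33 infected
Step 5: +4 new -> 37 infected
Step 6: +2 new -> 39 infected
Step 7: +1 new -> 40 infected
Step 8: +0 new -> 40 infected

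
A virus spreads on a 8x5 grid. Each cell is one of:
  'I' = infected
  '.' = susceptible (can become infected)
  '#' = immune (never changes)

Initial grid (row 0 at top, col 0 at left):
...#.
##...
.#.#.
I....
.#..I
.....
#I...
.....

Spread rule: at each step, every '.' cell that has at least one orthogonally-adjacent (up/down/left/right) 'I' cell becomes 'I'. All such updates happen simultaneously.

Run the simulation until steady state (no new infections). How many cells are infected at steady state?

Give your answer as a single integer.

Step 0 (initial): 3 infected
Step 1: +9 new -> 12 infected
Step 2: +11 new -> 23 infected
Step 3: +4 new -> 27 infected
Step 4: +3 new -> 30 infected
Step 5: +1 new -> 31 infected
Step 6: +1 new -> 32 infected
Step 7: +1 new -> 33 infected
Step 8: +0 new -> 33 infected

Answer: 33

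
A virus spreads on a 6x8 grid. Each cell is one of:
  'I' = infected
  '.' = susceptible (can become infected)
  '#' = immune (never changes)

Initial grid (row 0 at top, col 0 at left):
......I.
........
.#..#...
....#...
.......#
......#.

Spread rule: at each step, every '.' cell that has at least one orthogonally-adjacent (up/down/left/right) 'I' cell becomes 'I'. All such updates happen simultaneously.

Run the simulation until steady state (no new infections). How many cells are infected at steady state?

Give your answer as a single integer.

Step 0 (initial): 1 infected
Step 1: +3 new -> 4 infected
Step 2: +4 new -> 8 infected
Step 3: +5 new -> 13 infected
Step 4: +5 new -> 18 infected
Step 5: +4 new -> 22 infected
Step 6: +6 new -> 28 infected
Step 7: +4 new -> 32 infected
Step 8: +4 new -> 36 infected
Step 9: +3 new -> 39 infected
Step 10: +2 new -> 41 infected
Step 11: +1 new -> 42 infected
Step 12: +0 new -> 42 infected

Answer: 42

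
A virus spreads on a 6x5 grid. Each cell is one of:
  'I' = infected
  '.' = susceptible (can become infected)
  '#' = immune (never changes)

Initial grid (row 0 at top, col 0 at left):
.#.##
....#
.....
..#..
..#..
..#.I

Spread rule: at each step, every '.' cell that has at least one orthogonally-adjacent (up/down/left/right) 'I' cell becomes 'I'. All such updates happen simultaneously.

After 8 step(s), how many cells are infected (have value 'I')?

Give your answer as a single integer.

Answer: 19

Derivation:
Step 0 (initial): 1 infected
Step 1: +2 new -> 3 infected
Step 2: +2 new -> 5 infected
Step 3: +2 new -> 7 infected
Step 4: +1 new -> 8 infected
Step 5: +2 new -> 10 infected
Step 6: +2 new -> 12 infected
Step 7: +4 new -> 16 infected
Step 8: +3 new -> 19 infected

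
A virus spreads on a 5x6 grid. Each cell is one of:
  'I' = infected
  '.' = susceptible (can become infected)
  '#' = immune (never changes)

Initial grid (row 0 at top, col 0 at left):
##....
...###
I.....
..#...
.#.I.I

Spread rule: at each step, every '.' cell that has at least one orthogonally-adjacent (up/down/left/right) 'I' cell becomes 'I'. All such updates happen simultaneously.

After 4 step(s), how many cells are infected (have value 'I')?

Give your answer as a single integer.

Step 0 (initial): 3 infected
Step 1: +7 new -> 10 infected
Step 2: +7 new -> 17 infected
Step 3: +2 new -> 19 infected
Step 4: +1 new -> 20 infected

Answer: 20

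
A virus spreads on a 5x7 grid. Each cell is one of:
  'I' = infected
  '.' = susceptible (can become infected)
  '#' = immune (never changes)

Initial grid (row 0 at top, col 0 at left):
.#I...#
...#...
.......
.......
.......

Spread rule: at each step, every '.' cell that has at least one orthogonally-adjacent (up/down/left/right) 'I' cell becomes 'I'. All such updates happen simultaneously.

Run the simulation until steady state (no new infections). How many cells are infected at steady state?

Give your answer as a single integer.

Answer: 32

Derivation:
Step 0 (initial): 1 infected
Step 1: +2 new -> 3 infected
Step 2: +3 new -> 6 infected
Step 3: +6 new -> 12 infected
Step 4: +7 new -> 19 infected
Step 5: +6 new -> 25 infected
Step 6: +4 new -> 29 infected
Step 7: +2 new -> 31 infected
Step 8: +1 new -> 32 infected
Step 9: +0 new -> 32 infected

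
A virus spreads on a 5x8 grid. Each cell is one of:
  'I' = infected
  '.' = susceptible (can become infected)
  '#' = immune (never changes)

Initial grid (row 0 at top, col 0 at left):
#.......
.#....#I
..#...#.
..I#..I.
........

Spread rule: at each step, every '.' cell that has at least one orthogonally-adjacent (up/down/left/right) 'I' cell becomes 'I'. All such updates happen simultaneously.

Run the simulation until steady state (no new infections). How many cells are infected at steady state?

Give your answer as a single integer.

Step 0 (initial): 3 infected
Step 1: +7 new -> 10 infected
Step 2: +9 new -> 19 infected
Step 3: +6 new -> 25 infected
Step 4: +4 new -> 29 infected
Step 5: +2 new -> 31 infected
Step 6: +2 new -> 33 infected
Step 7: +1 new -> 34 infected
Step 8: +0 new -> 34 infected

Answer: 34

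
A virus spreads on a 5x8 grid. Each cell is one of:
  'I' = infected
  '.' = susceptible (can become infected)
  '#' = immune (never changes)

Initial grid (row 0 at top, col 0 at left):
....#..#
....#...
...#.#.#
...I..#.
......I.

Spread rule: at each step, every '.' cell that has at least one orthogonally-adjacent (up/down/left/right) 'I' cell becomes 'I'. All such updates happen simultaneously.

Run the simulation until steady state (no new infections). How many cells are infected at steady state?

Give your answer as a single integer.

Step 0 (initial): 2 infected
Step 1: +5 new -> 7 infected
Step 2: +7 new -> 14 infected
Step 3: +4 new -> 18 infected
Step 4: +5 new -> 23 infected
Step 5: +3 new -> 26 infected
Step 6: +1 new -> 27 infected
Step 7: +0 new -> 27 infected

Answer: 27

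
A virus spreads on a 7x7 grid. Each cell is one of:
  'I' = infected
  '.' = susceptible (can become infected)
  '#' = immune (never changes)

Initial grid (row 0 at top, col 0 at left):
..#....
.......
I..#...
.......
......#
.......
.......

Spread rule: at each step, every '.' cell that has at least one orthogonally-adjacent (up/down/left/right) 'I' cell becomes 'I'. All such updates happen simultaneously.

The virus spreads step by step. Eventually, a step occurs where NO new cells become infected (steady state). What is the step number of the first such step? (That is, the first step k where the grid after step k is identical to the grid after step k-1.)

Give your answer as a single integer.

Step 0 (initial): 1 infected
Step 1: +3 new -> 4 infected
Step 2: +5 new -> 9 infected
Step 3: +5 new -> 14 infected
Step 4: +5 new -> 19 infected
Step 5: +6 new -> 25 infected
Step 6: +7 new -> 32 infected
Step 7: +7 new -> 39 infected
Step 8: +4 new -> 43 infected
Step 9: +2 new -> 45 infected
Step 10: +1 new -> 46 infected
Step 11: +0 new -> 46 infected

Answer: 11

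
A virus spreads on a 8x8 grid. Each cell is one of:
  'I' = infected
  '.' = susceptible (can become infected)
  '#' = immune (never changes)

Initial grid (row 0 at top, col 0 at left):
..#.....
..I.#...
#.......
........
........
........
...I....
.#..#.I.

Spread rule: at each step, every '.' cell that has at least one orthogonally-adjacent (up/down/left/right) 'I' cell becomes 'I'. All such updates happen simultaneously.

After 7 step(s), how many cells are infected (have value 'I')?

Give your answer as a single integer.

Answer: 59

Derivation:
Step 0 (initial): 3 infected
Step 1: +10 new -> 13 infected
Step 2: +14 new -> 27 infected
Step 3: +12 new -> 39 infected
Step 4: +10 new -> 49 infected
Step 5: +6 new -> 55 infected
Step 6: +3 new -> 58 infected
Step 7: +1 new -> 59 infected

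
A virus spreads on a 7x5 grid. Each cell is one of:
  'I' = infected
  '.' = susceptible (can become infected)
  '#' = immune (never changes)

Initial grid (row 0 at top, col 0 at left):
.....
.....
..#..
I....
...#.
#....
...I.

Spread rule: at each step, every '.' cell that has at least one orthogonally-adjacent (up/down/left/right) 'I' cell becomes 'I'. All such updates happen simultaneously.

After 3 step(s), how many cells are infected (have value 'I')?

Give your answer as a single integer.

Step 0 (initial): 2 infected
Step 1: +6 new -> 8 infected
Step 2: +7 new -> 15 infected
Step 3: +7 new -> 22 infected

Answer: 22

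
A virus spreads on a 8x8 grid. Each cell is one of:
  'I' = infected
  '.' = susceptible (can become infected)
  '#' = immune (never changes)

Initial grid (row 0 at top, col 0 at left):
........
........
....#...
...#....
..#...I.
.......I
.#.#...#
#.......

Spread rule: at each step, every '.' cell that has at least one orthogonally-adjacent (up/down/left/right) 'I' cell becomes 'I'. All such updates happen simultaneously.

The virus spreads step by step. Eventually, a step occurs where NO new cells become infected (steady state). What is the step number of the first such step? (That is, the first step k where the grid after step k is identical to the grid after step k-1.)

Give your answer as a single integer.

Answer: 11

Derivation:
Step 0 (initial): 2 infected
Step 1: +4 new -> 6 infected
Step 2: +6 new -> 12 infected
Step 3: +8 new -> 20 infected
Step 4: +7 new -> 27 infected
Step 5: +5 new -> 32 infected
Step 6: +5 new -> 37 infected
Step 7: +6 new -> 43 infected
Step 8: +7 new -> 50 infected
Step 9: +5 new -> 55 infected
Step 10: +2 new -> 57 infected
Step 11: +0 new -> 57 infected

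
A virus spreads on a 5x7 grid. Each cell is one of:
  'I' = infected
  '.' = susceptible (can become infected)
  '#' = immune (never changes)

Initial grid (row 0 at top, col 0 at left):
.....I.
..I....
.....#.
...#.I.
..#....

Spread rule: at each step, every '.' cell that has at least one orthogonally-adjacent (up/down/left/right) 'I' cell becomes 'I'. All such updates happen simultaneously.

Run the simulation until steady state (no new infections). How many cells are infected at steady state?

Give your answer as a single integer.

Answer: 32

Derivation:
Step 0 (initial): 3 infected
Step 1: +10 new -> 13 infected
Step 2: +12 new -> 25 infected
Step 3: +4 new -> 29 infected
Step 4: +2 new -> 31 infected
Step 5: +1 new -> 32 infected
Step 6: +0 new -> 32 infected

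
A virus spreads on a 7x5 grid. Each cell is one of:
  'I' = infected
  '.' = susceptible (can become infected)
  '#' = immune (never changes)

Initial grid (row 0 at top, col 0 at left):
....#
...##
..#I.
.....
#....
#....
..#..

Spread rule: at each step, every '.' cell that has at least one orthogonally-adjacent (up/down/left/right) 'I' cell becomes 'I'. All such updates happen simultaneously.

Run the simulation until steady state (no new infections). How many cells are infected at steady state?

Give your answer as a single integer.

Step 0 (initial): 1 infected
Step 1: +2 new -> 3 infected
Step 2: +3 new -> 6 infected
Step 3: +4 new -> 10 infected
Step 4: +6 new -> 16 infected
Step 5: +4 new -> 20 infected
Step 6: +4 new -> 24 infected
Step 7: +3 new -> 27 infected
Step 8: +1 new -> 28 infected
Step 9: +0 new -> 28 infected

Answer: 28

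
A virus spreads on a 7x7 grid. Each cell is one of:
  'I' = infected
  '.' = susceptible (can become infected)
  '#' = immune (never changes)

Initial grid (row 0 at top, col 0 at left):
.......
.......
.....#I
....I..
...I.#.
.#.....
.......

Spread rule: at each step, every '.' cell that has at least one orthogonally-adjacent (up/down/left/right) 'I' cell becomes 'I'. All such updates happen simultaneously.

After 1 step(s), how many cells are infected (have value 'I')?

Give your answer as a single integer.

Answer: 11

Derivation:
Step 0 (initial): 3 infected
Step 1: +8 new -> 11 infected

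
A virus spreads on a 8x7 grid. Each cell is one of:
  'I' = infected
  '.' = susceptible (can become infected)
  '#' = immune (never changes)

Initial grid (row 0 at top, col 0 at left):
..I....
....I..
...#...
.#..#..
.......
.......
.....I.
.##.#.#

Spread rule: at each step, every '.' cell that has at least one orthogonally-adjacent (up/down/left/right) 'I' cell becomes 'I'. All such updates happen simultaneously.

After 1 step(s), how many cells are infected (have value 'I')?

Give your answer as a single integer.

Answer: 14

Derivation:
Step 0 (initial): 3 infected
Step 1: +11 new -> 14 infected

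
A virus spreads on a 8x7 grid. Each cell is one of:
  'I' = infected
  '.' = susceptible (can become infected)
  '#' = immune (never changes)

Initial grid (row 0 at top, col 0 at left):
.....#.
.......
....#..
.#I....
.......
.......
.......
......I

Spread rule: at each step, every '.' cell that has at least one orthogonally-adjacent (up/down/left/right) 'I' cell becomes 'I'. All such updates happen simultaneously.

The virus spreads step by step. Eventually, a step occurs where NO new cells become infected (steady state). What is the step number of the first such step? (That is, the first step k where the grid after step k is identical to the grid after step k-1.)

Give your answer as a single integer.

Step 0 (initial): 2 infected
Step 1: +5 new -> 7 infected
Step 2: +10 new -> 17 infected
Step 3: +14 new -> 31 infected
Step 4: +13 new -> 44 infected
Step 5: +6 new -> 50 infected
Step 6: +2 new -> 52 infected
Step 7: +1 new -> 53 infected
Step 8: +0 new -> 53 infected

Answer: 8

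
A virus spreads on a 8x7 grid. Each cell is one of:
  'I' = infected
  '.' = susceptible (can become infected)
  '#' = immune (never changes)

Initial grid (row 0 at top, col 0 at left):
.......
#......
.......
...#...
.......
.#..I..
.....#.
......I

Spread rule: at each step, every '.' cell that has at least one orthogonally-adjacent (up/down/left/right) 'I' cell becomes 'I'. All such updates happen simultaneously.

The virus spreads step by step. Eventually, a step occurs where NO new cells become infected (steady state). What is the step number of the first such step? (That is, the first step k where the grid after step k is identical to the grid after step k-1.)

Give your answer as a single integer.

Answer: 10

Derivation:
Step 0 (initial): 2 infected
Step 1: +6 new -> 8 infected
Step 2: +7 new -> 15 infected
Step 3: +6 new -> 21 infected
Step 4: +8 new -> 29 infected
Step 5: +9 new -> 38 infected
Step 6: +8 new -> 46 infected
Step 7: +4 new -> 50 infected
Step 8: +1 new -> 51 infected
Step 9: +1 new -> 52 infected
Step 10: +0 new -> 52 infected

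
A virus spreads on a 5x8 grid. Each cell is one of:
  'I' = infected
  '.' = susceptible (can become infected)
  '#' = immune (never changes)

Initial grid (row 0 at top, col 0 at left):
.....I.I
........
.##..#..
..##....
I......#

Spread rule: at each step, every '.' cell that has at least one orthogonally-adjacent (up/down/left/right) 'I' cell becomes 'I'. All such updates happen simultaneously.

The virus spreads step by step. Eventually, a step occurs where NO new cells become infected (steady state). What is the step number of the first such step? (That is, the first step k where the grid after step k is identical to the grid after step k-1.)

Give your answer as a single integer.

Step 0 (initial): 3 infected
Step 1: +6 new -> 9 infected
Step 2: +7 new -> 16 infected
Step 3: +7 new -> 23 infected
Step 4: +8 new -> 31 infected
Step 5: +3 new -> 34 infected
Step 6: +0 new -> 34 infected

Answer: 6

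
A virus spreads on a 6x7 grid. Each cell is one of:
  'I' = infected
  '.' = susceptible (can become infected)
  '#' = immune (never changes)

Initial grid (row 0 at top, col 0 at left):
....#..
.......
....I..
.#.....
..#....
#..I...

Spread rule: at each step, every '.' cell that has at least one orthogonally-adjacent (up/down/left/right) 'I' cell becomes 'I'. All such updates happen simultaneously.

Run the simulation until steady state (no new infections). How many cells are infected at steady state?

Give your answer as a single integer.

Step 0 (initial): 2 infected
Step 1: +7 new -> 9 infected
Step 2: +9 new -> 18 infected
Step 3: +10 new -> 28 infected
Step 4: +6 new -> 34 infected
Step 5: +3 new -> 37 infected
Step 6: +1 new -> 38 infected
Step 7: +0 new -> 38 infected

Answer: 38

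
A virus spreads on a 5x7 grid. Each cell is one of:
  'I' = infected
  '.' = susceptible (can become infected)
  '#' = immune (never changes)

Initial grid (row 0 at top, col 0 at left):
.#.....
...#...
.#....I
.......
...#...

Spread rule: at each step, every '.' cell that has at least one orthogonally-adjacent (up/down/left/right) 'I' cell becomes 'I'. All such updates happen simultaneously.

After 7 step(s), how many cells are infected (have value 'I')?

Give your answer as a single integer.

Step 0 (initial): 1 infected
Step 1: +3 new -> 4 infected
Step 2: +5 new -> 9 infected
Step 3: +5 new -> 14 infected
Step 4: +4 new -> 18 infected
Step 5: +3 new -> 21 infected
Step 6: +4 new -> 25 infected
Step 7: +3 new -> 28 infected

Answer: 28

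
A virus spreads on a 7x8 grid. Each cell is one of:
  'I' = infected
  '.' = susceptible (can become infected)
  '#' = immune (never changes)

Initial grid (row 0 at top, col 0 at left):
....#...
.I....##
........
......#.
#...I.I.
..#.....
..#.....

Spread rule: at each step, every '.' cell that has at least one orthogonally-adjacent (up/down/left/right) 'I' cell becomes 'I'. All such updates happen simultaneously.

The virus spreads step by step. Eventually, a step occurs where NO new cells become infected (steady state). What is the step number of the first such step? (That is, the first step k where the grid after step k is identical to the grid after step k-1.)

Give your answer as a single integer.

Step 0 (initial): 3 infected
Step 1: +10 new -> 13 infected
Step 2: +16 new -> 29 infected
Step 3: +11 new -> 40 infected
Step 4: +3 new -> 43 infected
Step 5: +3 new -> 46 infected
Step 6: +2 new -> 48 infected
Step 7: +1 new -> 49 infected
Step 8: +0 new -> 49 infected

Answer: 8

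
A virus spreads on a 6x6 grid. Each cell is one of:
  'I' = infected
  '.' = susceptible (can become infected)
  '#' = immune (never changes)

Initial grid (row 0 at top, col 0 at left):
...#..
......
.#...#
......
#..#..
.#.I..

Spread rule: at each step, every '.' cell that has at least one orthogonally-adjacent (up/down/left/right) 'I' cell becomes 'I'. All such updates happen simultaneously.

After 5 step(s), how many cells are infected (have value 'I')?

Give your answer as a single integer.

Answer: 19

Derivation:
Step 0 (initial): 1 infected
Step 1: +2 new -> 3 infected
Step 2: +3 new -> 6 infected
Step 3: +4 new -> 10 infected
Step 4: +5 new -> 15 infected
Step 5: +4 new -> 19 infected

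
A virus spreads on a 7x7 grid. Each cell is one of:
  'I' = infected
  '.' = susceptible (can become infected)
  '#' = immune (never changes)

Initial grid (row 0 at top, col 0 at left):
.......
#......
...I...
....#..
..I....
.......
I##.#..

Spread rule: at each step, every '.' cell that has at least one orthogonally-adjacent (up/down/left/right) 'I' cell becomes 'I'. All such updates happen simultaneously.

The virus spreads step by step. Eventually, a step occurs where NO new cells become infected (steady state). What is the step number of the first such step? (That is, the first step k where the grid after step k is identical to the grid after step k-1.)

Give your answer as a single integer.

Step 0 (initial): 3 infected
Step 1: +9 new -> 12 infected
Step 2: +10 new -> 22 infected
Step 3: +11 new -> 33 infected
Step 4: +6 new -> 39 infected
Step 5: +4 new -> 43 infected
Step 6: +1 new -> 44 infected
Step 7: +0 new -> 44 infected

Answer: 7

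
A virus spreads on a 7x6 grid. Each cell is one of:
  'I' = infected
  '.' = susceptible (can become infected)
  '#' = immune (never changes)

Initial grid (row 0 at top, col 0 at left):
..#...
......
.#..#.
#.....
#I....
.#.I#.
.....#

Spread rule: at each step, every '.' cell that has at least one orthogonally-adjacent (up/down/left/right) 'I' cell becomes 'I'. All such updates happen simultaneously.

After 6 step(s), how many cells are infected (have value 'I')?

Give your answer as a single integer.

Step 0 (initial): 2 infected
Step 1: +5 new -> 7 infected
Step 2: +5 new -> 12 infected
Step 3: +5 new -> 17 infected
Step 4: +5 new -> 22 infected
Step 5: +5 new -> 27 infected
Step 6: +4 new -> 31 infected

Answer: 31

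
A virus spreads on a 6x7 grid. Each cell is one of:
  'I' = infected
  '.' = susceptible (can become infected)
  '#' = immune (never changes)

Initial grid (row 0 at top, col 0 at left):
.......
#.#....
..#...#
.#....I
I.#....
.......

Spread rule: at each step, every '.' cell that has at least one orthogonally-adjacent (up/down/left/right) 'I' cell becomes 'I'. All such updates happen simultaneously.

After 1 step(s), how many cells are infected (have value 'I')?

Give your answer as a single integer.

Answer: 7

Derivation:
Step 0 (initial): 2 infected
Step 1: +5 new -> 7 infected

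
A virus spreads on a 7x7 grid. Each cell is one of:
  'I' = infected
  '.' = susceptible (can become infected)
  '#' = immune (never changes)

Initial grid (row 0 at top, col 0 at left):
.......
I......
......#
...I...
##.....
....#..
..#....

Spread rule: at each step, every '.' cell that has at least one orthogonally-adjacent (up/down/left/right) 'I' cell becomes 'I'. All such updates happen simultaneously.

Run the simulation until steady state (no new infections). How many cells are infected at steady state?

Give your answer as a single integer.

Answer: 44

Derivation:
Step 0 (initial): 2 infected
Step 1: +7 new -> 9 infected
Step 2: +12 new -> 21 infected
Step 3: +8 new -> 29 infected
Step 4: +6 new -> 35 infected
Step 5: +6 new -> 41 infected
Step 6: +3 new -> 44 infected
Step 7: +0 new -> 44 infected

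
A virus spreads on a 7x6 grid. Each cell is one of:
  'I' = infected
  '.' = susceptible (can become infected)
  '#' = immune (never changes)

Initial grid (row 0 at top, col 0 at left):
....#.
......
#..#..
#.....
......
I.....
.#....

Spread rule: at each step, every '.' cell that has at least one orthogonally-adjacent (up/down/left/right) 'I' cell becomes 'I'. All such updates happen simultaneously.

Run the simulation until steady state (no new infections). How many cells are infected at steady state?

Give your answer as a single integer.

Answer: 37

Derivation:
Step 0 (initial): 1 infected
Step 1: +3 new -> 4 infected
Step 2: +2 new -> 6 infected
Step 3: +4 new -> 10 infected
Step 4: +5 new -> 15 infected
Step 5: +6 new -> 21 infected
Step 6: +6 new -> 27 infected
Step 7: +5 new -> 32 infected
Step 8: +3 new -> 35 infected
Step 9: +1 new -> 36 infected
Step 10: +1 new -> 37 infected
Step 11: +0 new -> 37 infected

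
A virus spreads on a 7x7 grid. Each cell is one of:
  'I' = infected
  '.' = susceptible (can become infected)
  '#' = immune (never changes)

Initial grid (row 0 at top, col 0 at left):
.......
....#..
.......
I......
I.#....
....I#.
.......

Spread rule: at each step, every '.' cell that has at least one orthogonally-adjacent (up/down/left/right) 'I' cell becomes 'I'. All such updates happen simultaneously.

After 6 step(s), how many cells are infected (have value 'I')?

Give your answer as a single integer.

Step 0 (initial): 3 infected
Step 1: +7 new -> 10 infected
Step 2: +11 new -> 21 infected
Step 3: +10 new -> 31 infected
Step 4: +6 new -> 37 infected
Step 5: +4 new -> 41 infected
Step 6: +3 new -> 44 infected

Answer: 44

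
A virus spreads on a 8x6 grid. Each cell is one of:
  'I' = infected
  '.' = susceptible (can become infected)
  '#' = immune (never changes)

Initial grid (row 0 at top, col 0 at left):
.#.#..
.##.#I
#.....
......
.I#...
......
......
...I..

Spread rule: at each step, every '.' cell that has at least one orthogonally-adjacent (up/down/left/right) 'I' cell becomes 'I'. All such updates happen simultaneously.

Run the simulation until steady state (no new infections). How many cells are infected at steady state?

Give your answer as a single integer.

Answer: 38

Derivation:
Step 0 (initial): 3 infected
Step 1: +8 new -> 11 infected
Step 2: +14 new -> 25 infected
Step 3: +10 new -> 35 infected
Step 4: +3 new -> 38 infected
Step 5: +0 new -> 38 infected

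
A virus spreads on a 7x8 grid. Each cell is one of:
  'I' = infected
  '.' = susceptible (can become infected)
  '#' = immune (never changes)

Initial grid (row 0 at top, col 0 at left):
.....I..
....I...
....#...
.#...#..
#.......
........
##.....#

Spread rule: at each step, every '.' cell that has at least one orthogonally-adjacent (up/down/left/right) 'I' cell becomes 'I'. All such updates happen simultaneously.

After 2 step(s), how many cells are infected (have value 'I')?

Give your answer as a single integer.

Answer: 12

Derivation:
Step 0 (initial): 2 infected
Step 1: +4 new -> 6 infected
Step 2: +6 new -> 12 infected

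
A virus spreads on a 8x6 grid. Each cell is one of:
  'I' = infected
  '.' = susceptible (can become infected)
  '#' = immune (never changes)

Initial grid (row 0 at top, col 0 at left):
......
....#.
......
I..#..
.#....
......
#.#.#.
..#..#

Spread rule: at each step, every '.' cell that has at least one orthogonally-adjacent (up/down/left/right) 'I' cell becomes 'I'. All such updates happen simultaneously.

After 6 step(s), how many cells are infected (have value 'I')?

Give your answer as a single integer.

Answer: 32

Derivation:
Step 0 (initial): 1 infected
Step 1: +3 new -> 4 infected
Step 2: +4 new -> 8 infected
Step 3: +5 new -> 13 infected
Step 4: +6 new -> 19 infected
Step 5: +6 new -> 25 infected
Step 6: +7 new -> 32 infected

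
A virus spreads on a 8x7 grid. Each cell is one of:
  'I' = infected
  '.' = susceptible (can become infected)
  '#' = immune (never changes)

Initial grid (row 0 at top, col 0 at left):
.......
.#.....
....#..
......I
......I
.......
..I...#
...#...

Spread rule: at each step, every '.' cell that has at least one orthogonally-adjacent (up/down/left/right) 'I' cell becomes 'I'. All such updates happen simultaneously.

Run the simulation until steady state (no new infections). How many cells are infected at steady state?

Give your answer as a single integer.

Step 0 (initial): 3 infected
Step 1: +8 new -> 11 infected
Step 2: +11 new -> 22 infected
Step 3: +11 new -> 33 infected
Step 4: +7 new -> 40 infected
Step 5: +6 new -> 46 infected
Step 6: +3 new -> 49 infected
Step 7: +2 new -> 51 infected
Step 8: +1 new -> 52 infected
Step 9: +0 new -> 52 infected

Answer: 52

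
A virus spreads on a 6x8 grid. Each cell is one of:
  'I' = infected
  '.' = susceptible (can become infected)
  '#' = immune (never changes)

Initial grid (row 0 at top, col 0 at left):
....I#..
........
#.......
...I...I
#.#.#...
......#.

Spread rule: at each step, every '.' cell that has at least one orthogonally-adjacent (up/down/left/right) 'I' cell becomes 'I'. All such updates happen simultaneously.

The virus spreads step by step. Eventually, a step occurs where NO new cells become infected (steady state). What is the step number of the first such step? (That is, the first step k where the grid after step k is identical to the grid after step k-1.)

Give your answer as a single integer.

Step 0 (initial): 3 infected
Step 1: +9 new -> 12 infected
Step 2: +12 new -> 24 infected
Step 3: +11 new -> 35 infected
Step 4: +5 new -> 40 infected
Step 5: +2 new -> 42 infected
Step 6: +0 new -> 42 infected

Answer: 6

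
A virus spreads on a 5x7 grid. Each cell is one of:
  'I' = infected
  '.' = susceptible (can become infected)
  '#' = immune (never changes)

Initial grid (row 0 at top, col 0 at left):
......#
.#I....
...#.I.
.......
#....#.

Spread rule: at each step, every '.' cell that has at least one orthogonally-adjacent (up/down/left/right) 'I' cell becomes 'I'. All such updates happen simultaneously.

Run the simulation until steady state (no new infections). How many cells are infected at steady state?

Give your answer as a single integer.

Step 0 (initial): 2 infected
Step 1: +7 new -> 9 infected
Step 2: +9 new -> 18 infected
Step 3: +8 new -> 26 infected
Step 4: +4 new -> 30 infected
Step 5: +0 new -> 30 infected

Answer: 30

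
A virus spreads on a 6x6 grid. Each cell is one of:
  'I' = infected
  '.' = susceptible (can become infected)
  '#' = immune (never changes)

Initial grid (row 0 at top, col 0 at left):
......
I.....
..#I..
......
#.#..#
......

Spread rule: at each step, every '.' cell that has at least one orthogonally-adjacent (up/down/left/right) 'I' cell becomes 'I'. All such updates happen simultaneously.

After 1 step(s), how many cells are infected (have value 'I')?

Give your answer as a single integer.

Answer: 8

Derivation:
Step 0 (initial): 2 infected
Step 1: +6 new -> 8 infected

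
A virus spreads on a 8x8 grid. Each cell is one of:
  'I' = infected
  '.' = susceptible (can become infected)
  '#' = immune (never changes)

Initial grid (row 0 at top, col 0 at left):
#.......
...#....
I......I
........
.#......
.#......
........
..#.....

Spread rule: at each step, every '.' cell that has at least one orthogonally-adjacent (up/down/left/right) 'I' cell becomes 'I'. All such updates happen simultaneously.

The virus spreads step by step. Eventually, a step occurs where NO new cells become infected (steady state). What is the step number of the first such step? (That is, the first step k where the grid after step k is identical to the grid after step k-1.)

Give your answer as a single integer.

Step 0 (initial): 2 infected
Step 1: +6 new -> 8 infected
Step 2: +9 new -> 17 infected
Step 3: +11 new -> 28 infected
Step 4: +10 new -> 38 infected
Step 5: +10 new -> 48 infected
Step 6: +6 new -> 54 infected
Step 7: +3 new -> 57 infected
Step 8: +2 new -> 59 infected
Step 9: +0 new -> 59 infected

Answer: 9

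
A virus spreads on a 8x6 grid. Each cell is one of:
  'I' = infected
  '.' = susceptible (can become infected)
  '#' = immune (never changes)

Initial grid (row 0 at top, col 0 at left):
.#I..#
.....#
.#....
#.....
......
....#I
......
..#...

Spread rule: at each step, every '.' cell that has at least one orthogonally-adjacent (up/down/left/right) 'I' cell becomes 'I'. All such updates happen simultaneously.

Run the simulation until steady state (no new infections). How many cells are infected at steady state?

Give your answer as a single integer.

Answer: 41

Derivation:
Step 0 (initial): 2 infected
Step 1: +4 new -> 6 infected
Step 2: +8 new -> 14 infected
Step 3: +9 new -> 23 infected
Step 4: +9 new -> 32 infected
Step 5: +3 new -> 35 infected
Step 6: +4 new -> 39 infected
Step 7: +2 new -> 41 infected
Step 8: +0 new -> 41 infected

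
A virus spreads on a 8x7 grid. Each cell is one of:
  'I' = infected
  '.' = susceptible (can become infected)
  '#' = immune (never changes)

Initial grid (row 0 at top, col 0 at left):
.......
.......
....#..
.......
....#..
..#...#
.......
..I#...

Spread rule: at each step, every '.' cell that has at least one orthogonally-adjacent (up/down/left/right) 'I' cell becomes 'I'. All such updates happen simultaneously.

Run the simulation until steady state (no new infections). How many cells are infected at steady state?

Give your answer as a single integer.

Answer: 51

Derivation:
Step 0 (initial): 1 infected
Step 1: +2 new -> 3 infected
Step 2: +3 new -> 6 infected
Step 3: +4 new -> 10 infected
Step 4: +6 new -> 16 infected
Step 5: +7 new -> 23 infected
Step 6: +7 new -> 30 infected
Step 7: +6 new -> 36 infected
Step 8: +7 new -> 43 infected
Step 9: +5 new -> 48 infected
Step 10: +2 new -> 50 infected
Step 11: +1 new -> 51 infected
Step 12: +0 new -> 51 infected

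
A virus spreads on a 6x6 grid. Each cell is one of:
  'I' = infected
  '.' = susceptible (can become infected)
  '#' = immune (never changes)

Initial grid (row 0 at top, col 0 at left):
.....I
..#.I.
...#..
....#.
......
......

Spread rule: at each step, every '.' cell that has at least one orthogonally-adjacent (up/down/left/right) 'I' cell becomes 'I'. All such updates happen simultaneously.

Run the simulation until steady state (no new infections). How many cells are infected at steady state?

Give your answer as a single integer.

Answer: 33

Derivation:
Step 0 (initial): 2 infected
Step 1: +4 new -> 6 infected
Step 2: +2 new -> 8 infected
Step 3: +2 new -> 10 infected
Step 4: +2 new -> 12 infected
Step 5: +4 new -> 16 infected
Step 6: +4 new -> 20 infected
Step 7: +6 new -> 26 infected
Step 8: +4 new -> 30 infected
Step 9: +2 new -> 32 infected
Step 10: +1 new -> 33 infected
Step 11: +0 new -> 33 infected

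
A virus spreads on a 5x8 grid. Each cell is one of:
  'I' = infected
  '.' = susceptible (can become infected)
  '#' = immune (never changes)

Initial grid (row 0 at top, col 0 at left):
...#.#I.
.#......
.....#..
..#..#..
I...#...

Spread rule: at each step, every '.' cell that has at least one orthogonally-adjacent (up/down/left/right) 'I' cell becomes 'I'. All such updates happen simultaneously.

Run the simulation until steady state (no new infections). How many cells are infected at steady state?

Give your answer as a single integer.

Step 0 (initial): 2 infected
Step 1: +4 new -> 6 infected
Step 2: +6 new -> 12 infected
Step 3: +6 new -> 18 infected
Step 4: +8 new -> 26 infected
Step 5: +6 new -> 32 infected
Step 6: +1 new -> 33 infected
Step 7: +0 new -> 33 infected

Answer: 33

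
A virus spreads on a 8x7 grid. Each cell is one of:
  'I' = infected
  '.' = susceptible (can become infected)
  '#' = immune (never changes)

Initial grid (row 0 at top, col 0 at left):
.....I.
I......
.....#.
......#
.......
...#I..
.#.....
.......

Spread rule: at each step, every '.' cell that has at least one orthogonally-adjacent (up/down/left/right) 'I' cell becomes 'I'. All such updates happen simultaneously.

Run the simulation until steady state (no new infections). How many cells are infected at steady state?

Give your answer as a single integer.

Answer: 52

Derivation:
Step 0 (initial): 3 infected
Step 1: +9 new -> 12 infected
Step 2: +14 new -> 26 infected
Step 3: +15 new -> 41 infected
Step 4: +7 new -> 48 infected
Step 5: +3 new -> 51 infected
Step 6: +1 new -> 52 infected
Step 7: +0 new -> 52 infected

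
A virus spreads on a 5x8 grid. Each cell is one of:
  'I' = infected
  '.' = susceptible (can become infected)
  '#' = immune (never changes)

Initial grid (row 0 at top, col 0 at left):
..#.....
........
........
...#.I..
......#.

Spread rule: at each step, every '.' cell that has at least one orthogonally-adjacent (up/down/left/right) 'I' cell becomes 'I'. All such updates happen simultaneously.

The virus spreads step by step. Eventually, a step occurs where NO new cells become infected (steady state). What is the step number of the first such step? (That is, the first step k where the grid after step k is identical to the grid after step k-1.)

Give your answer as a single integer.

Answer: 9

Derivation:
Step 0 (initial): 1 infected
Step 1: +4 new -> 5 infected
Step 2: +5 new -> 10 infected
Step 3: +7 new -> 17 infected
Step 4: +6 new -> 23 infected
Step 5: +6 new -> 29 infected
Step 6: +4 new -> 33 infected
Step 7: +3 new -> 36 infected
Step 8: +1 new -> 37 infected
Step 9: +0 new -> 37 infected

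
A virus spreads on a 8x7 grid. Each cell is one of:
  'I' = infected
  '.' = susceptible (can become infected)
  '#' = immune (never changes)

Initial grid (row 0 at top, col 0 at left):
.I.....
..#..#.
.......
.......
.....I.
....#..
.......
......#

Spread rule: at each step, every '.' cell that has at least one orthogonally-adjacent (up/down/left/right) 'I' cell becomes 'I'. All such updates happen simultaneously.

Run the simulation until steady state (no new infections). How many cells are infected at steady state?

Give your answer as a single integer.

Step 0 (initial): 2 infected
Step 1: +7 new -> 9 infected
Step 2: +9 new -> 18 infected
Step 3: +13 new -> 31 infected
Step 4: +10 new -> 41 infected
Step 5: +5 new -> 46 infected
Step 6: +3 new -> 49 infected
Step 7: +2 new -> 51 infected
Step 8: +1 new -> 52 infected
Step 9: +0 new -> 52 infected

Answer: 52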